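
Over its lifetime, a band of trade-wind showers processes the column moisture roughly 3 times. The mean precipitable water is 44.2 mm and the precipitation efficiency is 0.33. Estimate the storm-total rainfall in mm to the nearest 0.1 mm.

Each cycle deposits ε × PW = 0.33 × 44.2 = 14.586 mm.
Over 3 cycles: 3 × 14.586 = 43.8 mm.

rainfall ≈ 43.8 mm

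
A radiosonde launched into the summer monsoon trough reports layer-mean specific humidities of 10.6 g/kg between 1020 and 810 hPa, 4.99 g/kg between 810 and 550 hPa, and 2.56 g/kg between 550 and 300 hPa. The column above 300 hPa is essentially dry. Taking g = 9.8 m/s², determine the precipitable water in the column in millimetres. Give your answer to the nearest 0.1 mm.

PW ≈ 42.5 mm

Precipitable water is the column-integrated vapour mass per unit area: PW = (1/g) Σ q̄ Δp, with q in kg/kg and Δp in Pa (1 kg/m² of water = 1 mm).
Layer 1020–810 hPa: Δp = 210 hPa = 21000 Pa, q̄ = 0.0106 kg/kg → 0.0106 × 21000 / 9.8 = 22.71 mm
Layer 810–550 hPa: Δp = 260 hPa = 26000 Pa, q̄ = 0.00499 kg/kg → 0.00499 × 26000 / 9.8 = 13.24 mm
Layer 550–300 hPa: Δp = 250 hPa = 25000 Pa, q̄ = 0.00256 kg/kg → 0.00256 × 25000 / 9.8 = 6.53 mm
PW = 22.71 + 13.24 + 6.53 = 42.48 ≈ 42.5 mm.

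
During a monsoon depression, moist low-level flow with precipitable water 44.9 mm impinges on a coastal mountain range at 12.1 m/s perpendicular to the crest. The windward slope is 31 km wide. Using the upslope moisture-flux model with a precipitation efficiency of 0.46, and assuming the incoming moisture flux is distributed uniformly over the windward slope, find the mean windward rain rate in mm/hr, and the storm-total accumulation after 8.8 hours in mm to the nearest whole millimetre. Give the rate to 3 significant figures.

R ≈ 29.0 mm/hr; total ≈ 255 mm

Incoming column moisture flux per unit ridge length: F = V × PW = 12.1 × 44.9 = 543.29 mm·m/s.
Spread over the 31 km slope with efficiency ε = 0.46: R = ε·F/W = 0.46 × 543.29 / 31000 m = 8.062e-03 mm/s.
R = 8.062e-03 × 3600 = 29.0 mm/hr.
Over 8.8 h: total = 29.0 × 8.8 = 255.2 ≈ 255 mm.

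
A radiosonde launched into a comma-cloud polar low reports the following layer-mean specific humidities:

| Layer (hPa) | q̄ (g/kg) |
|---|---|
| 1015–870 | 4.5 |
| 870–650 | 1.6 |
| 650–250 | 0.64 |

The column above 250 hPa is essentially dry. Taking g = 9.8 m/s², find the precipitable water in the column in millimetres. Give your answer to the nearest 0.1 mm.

PW ≈ 12.9 mm

Precipitable water is the column-integrated vapour mass per unit area: PW = (1/g) Σ q̄ Δp, with q in kg/kg and Δp in Pa (1 kg/m² of water = 1 mm).
Layer 1015–870 hPa: Δp = 145 hPa = 14500 Pa, q̄ = 0.0045 kg/kg → 0.0045 × 14500 / 9.8 = 6.66 mm
Layer 870–650 hPa: Δp = 220 hPa = 22000 Pa, q̄ = 0.0016 kg/kg → 0.0016 × 22000 / 9.8 = 3.59 mm
Layer 650–250 hPa: Δp = 400 hPa = 40000 Pa, q̄ = 0.00064 kg/kg → 0.00064 × 40000 / 9.8 = 2.61 mm
PW = 6.66 + 3.59 + 2.61 = 12.86 ≈ 12.9 mm.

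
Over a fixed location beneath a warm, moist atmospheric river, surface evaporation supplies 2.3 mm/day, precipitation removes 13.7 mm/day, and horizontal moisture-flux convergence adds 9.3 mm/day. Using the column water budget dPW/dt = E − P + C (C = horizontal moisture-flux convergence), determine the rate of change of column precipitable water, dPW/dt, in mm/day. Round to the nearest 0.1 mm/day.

dPW/dt = E − P + C = 2.3 − 13.7 + (9.3) = -2.1 mm/day.

dPW/dt ≈ -2.1 mm/day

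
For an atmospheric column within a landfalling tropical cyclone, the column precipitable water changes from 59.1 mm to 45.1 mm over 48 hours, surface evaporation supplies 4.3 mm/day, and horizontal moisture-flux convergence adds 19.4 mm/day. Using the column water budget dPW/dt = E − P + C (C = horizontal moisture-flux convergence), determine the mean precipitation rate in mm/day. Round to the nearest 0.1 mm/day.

P ≈ 30.7 mm/day

dPW/dt = (45.1 − 59.1) mm / (48/24 day) = -7.000 mm/day.
P = E + C − dPW/dt = 4.3 + (19.4) − (-7.000) = 30.7 mm/day.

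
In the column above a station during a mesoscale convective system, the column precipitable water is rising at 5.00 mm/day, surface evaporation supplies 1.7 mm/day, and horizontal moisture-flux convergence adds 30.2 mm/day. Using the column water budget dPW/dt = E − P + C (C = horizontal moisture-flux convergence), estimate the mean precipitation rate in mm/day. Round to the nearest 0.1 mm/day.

P ≈ 26.9 mm/day

dPW/dt = +5.00 mm/day.
P = E + C − dPW/dt = 1.7 + (30.2) − (+5.00) = 26.9 mm/day.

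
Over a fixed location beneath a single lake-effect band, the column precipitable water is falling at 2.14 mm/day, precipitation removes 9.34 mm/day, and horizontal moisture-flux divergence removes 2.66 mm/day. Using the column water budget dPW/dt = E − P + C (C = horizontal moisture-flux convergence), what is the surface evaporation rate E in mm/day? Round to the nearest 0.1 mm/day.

dPW/dt = -2.14 mm/day.
E = dPW/dt + P − C = (-2.14) + 9.34 − (-2.66) = 9.9 mm/day.

E ≈ 9.9 mm/day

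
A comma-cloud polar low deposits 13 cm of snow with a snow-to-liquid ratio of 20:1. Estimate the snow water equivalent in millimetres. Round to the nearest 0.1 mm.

SWE = snow depth / ratio = 13 cm / 20 = 0.650 cm = 6.5 mm.

SWE ≈ 6.5 mm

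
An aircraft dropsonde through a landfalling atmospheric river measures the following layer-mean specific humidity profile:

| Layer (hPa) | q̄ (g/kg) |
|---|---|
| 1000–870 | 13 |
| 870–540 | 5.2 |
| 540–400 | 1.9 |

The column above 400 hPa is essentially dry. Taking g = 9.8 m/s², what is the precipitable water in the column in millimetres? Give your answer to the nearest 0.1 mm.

Precipitable water is the column-integrated vapour mass per unit area: PW = (1/g) Σ q̄ Δp, with q in kg/kg and Δp in Pa (1 kg/m² of water = 1 mm).
Layer 1000–870 hPa: Δp = 130 hPa = 13000 Pa, q̄ = 0.013 kg/kg → 0.013 × 13000 / 9.8 = 17.24 mm
Layer 870–540 hPa: Δp = 330 hPa = 33000 Pa, q̄ = 0.0052 kg/kg → 0.0052 × 33000 / 9.8 = 17.51 mm
Layer 540–400 hPa: Δp = 140 hPa = 14000 Pa, q̄ = 0.0019 kg/kg → 0.0019 × 14000 / 9.8 = 2.71 mm
PW = 17.24 + 17.51 + 2.71 = 37.46 ≈ 37.5 mm.

PW ≈ 37.5 mm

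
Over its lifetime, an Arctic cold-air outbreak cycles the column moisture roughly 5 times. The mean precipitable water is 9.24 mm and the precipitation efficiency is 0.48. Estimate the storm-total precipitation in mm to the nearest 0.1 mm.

Each cycle deposits ε × PW = 0.48 × 9.24 = 4.4352 mm.
Over 5 cycles: 5 × 4.4352 = 22.2 mm.

precipitation ≈ 22.2 mm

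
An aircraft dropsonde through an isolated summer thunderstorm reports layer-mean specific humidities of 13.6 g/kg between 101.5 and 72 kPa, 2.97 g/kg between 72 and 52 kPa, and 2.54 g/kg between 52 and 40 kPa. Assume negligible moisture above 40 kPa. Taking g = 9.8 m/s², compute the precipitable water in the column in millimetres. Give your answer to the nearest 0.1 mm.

PW ≈ 50.1 mm

Precipitable water is the column-integrated vapour mass per unit area: PW = (1/g) Σ q̄ Δp, with q in kg/kg and Δp in Pa (1 kg/m² of water = 1 mm).
Layer 101.5–72 kPa: Δp = 295 hPa = 29500 Pa, q̄ = 0.0136 kg/kg → 0.0136 × 29500 / 9.8 = 40.94 mm
Layer 72–52 kPa: Δp = 200 hPa = 20000 Pa, q̄ = 0.00297 kg/kg → 0.00297 × 20000 / 9.8 = 6.06 mm
Layer 52–40 kPa: Δp = 120 hPa = 12000 Pa, q̄ = 0.00254 kg/kg → 0.00254 × 12000 / 9.8 = 3.11 mm
PW = 40.94 + 6.06 + 3.11 = 50.11 ≈ 50.1 mm.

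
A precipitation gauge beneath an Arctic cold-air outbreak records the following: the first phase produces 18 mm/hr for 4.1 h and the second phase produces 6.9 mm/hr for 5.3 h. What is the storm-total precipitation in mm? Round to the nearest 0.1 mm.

total ≈ 110.4 mm

Total = Σ Rᵢ Δtᵢ = 18 × 4.1 + 6.9 × 5.3
      = 73.8 + 36.57 = 110.4 mm.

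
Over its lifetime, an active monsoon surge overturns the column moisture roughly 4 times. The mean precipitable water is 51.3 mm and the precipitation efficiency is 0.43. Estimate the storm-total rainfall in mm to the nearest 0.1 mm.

rainfall ≈ 88.2 mm

Each cycle deposits ε × PW = 0.43 × 51.3 = 22.059 mm.
Over 4 cycles: 4 × 22.059 = 88.2 mm.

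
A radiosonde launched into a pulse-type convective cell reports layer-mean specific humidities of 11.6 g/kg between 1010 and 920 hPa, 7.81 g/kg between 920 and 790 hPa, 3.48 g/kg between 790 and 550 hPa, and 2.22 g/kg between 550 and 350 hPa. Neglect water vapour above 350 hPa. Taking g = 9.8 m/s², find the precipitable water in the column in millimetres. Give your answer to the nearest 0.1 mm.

PW ≈ 34.1 mm

Precipitable water is the column-integrated vapour mass per unit area: PW = (1/g) Σ q̄ Δp, with q in kg/kg and Δp in Pa (1 kg/m² of water = 1 mm).
Layer 1010–920 hPa: Δp = 90 hPa = 9000 Pa, q̄ = 0.0116 kg/kg → 0.0116 × 9000 / 9.8 = 10.65 mm
Layer 920–790 hPa: Δp = 130 hPa = 13000 Pa, q̄ = 0.00781 kg/kg → 0.00781 × 13000 / 9.8 = 10.36 mm
Layer 790–550 hPa: Δp = 240 hPa = 24000 Pa, q̄ = 0.00348 kg/kg → 0.00348 × 24000 / 9.8 = 8.52 mm
Layer 550–350 hPa: Δp = 200 hPa = 20000 Pa, q̄ = 0.00222 kg/kg → 0.00222 × 20000 / 9.8 = 4.53 mm
PW = 10.65 + 10.36 + 8.52 + 4.53 = 34.06 ≈ 34.1 mm.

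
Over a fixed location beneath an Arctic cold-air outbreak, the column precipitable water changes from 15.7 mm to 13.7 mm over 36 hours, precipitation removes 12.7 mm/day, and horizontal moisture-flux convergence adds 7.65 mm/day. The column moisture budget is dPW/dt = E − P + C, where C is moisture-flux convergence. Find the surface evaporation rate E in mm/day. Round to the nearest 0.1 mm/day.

E ≈ 3.7 mm/day

dPW/dt = (13.7 − 15.7) mm / (36/24 day) = -1.333 mm/day.
E = dPW/dt + P − C = (-1.333) + 12.7 − (7.65) = 3.7 mm/day.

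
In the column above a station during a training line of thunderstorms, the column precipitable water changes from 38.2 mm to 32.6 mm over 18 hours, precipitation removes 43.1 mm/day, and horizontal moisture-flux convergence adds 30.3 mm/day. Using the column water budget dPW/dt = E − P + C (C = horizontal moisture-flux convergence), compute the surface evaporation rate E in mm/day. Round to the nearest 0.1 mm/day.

E ≈ 5.3 mm/day

dPW/dt = (32.6 − 38.2) mm / (18/24 day) = -7.467 mm/day.
E = dPW/dt + P − C = (-7.467) + 43.1 − (30.3) = 5.3 mm/day.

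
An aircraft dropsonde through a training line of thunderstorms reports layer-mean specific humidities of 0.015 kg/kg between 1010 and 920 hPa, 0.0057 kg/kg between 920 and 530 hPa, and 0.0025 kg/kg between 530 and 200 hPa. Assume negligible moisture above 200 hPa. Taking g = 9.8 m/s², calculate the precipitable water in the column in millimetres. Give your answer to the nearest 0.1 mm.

Precipitable water is the column-integrated vapour mass per unit area: PW = (1/g) Σ q̄ Δp, with q in kg/kg and Δp in Pa (1 kg/m² of water = 1 mm).
Layer 1010–920 hPa: Δp = 90 hPa = 9000 Pa, q̄ = 0.015 kg/kg → 0.015 × 9000 / 9.8 = 13.78 mm
Layer 920–530 hPa: Δp = 390 hPa = 39000 Pa, q̄ = 0.0057 kg/kg → 0.0057 × 39000 / 9.8 = 22.68 mm
Layer 530–200 hPa: Δp = 330 hPa = 33000 Pa, q̄ = 0.0025 kg/kg → 0.0025 × 33000 / 9.8 = 8.42 mm
PW = 13.78 + 22.68 + 8.42 = 44.88 ≈ 44.9 mm.

PW ≈ 44.9 mm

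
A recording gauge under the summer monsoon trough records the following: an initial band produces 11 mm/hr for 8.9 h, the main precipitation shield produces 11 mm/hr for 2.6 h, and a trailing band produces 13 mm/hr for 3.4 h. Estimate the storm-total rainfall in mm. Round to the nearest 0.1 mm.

total ≈ 170.7 mm

Total = Σ Rᵢ Δtᵢ = 11 × 8.9 + 11 × 2.6 + 13 × 3.4
      = 97.9 + 28.6 + 44.2 = 170.7 mm.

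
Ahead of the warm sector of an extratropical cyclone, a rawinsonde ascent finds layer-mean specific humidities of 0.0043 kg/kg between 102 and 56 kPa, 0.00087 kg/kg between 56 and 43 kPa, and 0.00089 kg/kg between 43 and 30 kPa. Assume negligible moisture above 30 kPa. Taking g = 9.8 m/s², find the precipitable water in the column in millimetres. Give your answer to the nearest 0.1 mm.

PW ≈ 22.5 mm

Precipitable water is the column-integrated vapour mass per unit area: PW = (1/g) Σ q̄ Δp, with q in kg/kg and Δp in Pa (1 kg/m² of water = 1 mm).
Layer 102–56 kPa: Δp = 460 hPa = 46000 Pa, q̄ = 0.0043 kg/kg → 0.0043 × 46000 / 9.8 = 20.18 mm
Layer 56–43 kPa: Δp = 130 hPa = 13000 Pa, q̄ = 0.00087 kg/kg → 0.00087 × 13000 / 9.8 = 1.15 mm
Layer 43–30 kPa: Δp = 130 hPa = 13000 Pa, q̄ = 0.00089 kg/kg → 0.00089 × 13000 / 9.8 = 1.18 mm
PW = 20.18 + 1.15 + 1.18 = 22.51 ≈ 22.5 mm.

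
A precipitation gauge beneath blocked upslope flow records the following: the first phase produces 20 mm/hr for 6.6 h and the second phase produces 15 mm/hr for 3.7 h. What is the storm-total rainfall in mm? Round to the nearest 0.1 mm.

Total = Σ Rᵢ Δtᵢ = 20 × 6.6 + 15 × 3.7
      = 132 + 55.5 = 187.5 mm.

total ≈ 187.5 mm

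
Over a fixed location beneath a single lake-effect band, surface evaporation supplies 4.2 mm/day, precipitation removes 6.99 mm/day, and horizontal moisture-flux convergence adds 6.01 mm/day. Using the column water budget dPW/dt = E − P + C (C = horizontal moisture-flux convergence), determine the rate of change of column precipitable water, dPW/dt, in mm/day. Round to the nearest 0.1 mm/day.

dPW/dt ≈ 3.2 mm/day

dPW/dt = E − P + C = 4.2 − 6.99 + (6.01) = 3.2 mm/day.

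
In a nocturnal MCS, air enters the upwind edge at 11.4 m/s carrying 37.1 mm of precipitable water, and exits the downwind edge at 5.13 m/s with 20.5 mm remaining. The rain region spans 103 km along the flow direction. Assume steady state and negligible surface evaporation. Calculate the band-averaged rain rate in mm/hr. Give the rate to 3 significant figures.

R ≈ 11.1 mm/hr

Column moisture flux per unit crosswind length is F = V × PW.
Inflow: F_in = 11.4 × 37.1 = 422.94 mm·m/s
Outflow: F_out = 5.13 × 20.5 = 105.165 mm·m/s
Steady-state rate R = (F_in − F_out)/L = (422.94 − 105.165) / 103000 m = 3.085e-03 mm/s.
R = 3.085e-03 × 3600 = 11.1 mm/hr.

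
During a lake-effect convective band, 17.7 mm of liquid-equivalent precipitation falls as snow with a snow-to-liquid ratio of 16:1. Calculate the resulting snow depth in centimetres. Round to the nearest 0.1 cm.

snow depth ≈ 28.3 cm

Snow depth = liquid × ratio = 17.7 mm × 16 = 283.2 mm = 28.3 cm.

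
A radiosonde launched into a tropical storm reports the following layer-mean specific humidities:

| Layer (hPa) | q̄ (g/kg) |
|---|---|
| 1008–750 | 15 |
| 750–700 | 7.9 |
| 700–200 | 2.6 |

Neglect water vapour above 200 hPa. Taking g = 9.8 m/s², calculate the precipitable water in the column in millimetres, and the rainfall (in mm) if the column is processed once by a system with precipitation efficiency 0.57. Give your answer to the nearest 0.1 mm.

Precipitable water is the column-integrated vapour mass per unit area: PW = (1/g) Σ q̄ Δp, with q in kg/kg and Δp in Pa (1 kg/m² of water = 1 mm).
Layer 1008–750 hPa: Δp = 258 hPa = 25800 Pa, q̄ = 0.015 kg/kg → 0.015 × 25800 / 9.8 = 39.49 mm
Layer 750–700 hPa: Δp = 50 hPa = 5000 Pa, q̄ = 0.0079 kg/kg → 0.0079 × 5000 / 9.8 = 4.03 mm
Layer 700–200 hPa: Δp = 500 hPa = 50000 Pa, q̄ = 0.0026 kg/kg → 0.0026 × 50000 / 9.8 = 13.27 mm
PW = 39.49 + 4.03 + 13.27 = 56.79 ≈ 56.8 mm.
Rainfall = ε × PW = 0.57 × 56.8 = 32.4 mm.

PW ≈ 56.8 mm; rainfall ≈ 32.4 mm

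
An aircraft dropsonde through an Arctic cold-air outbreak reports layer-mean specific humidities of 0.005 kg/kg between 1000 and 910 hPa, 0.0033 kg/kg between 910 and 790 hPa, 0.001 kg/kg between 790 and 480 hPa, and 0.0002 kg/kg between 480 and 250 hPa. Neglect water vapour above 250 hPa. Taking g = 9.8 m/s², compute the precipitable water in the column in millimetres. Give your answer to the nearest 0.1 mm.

PW ≈ 12.3 mm

Precipitable water is the column-integrated vapour mass per unit area: PW = (1/g) Σ q̄ Δp, with q in kg/kg and Δp in Pa (1 kg/m² of water = 1 mm).
Layer 1000–910 hPa: Δp = 90 hPa = 9000 Pa, q̄ = 0.005 kg/kg → 0.005 × 9000 / 9.8 = 4.59 mm
Layer 910–790 hPa: Δp = 120 hPa = 12000 Pa, q̄ = 0.0033 kg/kg → 0.0033 × 12000 / 9.8 = 4.04 mm
Layer 790–480 hPa: Δp = 310 hPa = 31000 Pa, q̄ = 0.001 kg/kg → 0.001 × 31000 / 9.8 = 3.16 mm
Layer 480–250 hPa: Δp = 230 hPa = 23000 Pa, q̄ = 0.0002 kg/kg → 0.0002 × 23000 / 9.8 = 0.47 mm
PW = 4.59 + 4.04 + 3.16 + 0.47 = 12.26 ≈ 12.3 mm.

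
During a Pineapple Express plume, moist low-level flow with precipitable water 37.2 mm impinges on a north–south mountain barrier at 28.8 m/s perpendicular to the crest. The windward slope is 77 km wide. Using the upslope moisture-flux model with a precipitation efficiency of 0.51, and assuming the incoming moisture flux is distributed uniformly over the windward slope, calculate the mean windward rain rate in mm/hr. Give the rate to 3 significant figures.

Incoming column moisture flux per unit ridge length: F = V × PW = 28.8 × 37.2 = 1071.36 mm·m/s.
Spread over the 77 km slope with efficiency ε = 0.51: R = ε·F/W = 0.51 × 1071.36 / 77000 m = 7.096e-03 mm/s.
R = 7.096e-03 × 3600 = 25.5 mm/hr.

R ≈ 25.5 mm/hr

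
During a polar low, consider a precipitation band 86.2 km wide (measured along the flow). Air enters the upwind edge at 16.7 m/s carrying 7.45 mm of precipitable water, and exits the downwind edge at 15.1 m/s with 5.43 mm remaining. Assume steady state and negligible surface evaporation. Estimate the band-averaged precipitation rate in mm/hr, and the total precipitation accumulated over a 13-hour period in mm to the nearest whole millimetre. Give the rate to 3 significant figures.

Column moisture flux per unit crosswind length is F = V × PW.
Inflow: F_in = 16.7 × 7.45 = 124.415 mm·m/s
Outflow: F_out = 15.1 × 5.43 = 81.993 mm·m/s
Steady-state rate R = (F_in − F_out)/L = (124.415 − 81.993) / 86200 m = 4.921e-04 mm/s.
R = 4.921e-04 × 3600 = 1.77 mm/hr.
Over 13 h: total = 1.77 × 13 = 23.01 ≈ 23 mm.

R ≈ 1.77 mm/hr; total ≈ 23 mm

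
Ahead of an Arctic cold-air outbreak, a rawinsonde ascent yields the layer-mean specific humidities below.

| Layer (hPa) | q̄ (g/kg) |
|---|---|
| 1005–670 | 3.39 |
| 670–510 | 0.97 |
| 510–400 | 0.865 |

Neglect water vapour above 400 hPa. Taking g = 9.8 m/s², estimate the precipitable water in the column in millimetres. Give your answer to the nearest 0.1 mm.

PW ≈ 14.1 mm

Precipitable water is the column-integrated vapour mass per unit area: PW = (1/g) Σ q̄ Δp, with q in kg/kg and Δp in Pa (1 kg/m² of water = 1 mm).
Layer 1005–670 hPa: Δp = 335 hPa = 33500 Pa, q̄ = 0.00339 kg/kg → 0.00339 × 33500 / 9.8 = 11.59 mm
Layer 670–510 hPa: Δp = 160 hPa = 16000 Pa, q̄ = 0.00097 kg/kg → 0.00097 × 16000 / 9.8 = 1.58 mm
Layer 510–400 hPa: Δp = 110 hPa = 11000 Pa, q̄ = 0.000865 kg/kg → 0.000865 × 11000 / 9.8 = 0.97 mm
PW = 11.59 + 1.58 + 0.97 = 14.14 ≈ 14.1 mm.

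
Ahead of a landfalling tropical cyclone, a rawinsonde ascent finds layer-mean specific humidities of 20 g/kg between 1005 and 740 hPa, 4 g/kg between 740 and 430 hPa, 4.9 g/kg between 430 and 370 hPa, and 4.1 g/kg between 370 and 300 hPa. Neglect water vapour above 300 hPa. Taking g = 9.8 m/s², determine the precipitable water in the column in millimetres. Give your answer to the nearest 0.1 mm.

Precipitable water is the column-integrated vapour mass per unit area: PW = (1/g) Σ q̄ Δp, with q in kg/kg and Δp in Pa (1 kg/m² of water = 1 mm).
Layer 1005–740 hPa: Δp = 265 hPa = 26500 Pa, q̄ = 0.02 kg/kg → 0.02 × 26500 / 9.8 = 54.08 mm
Layer 740–430 hPa: Δp = 310 hPa = 31000 Pa, q̄ = 0.004 kg/kg → 0.004 × 31000 / 9.8 = 12.65 mm
Layer 430–370 hPa: Δp = 60 hPa = 6000 Pa, q̄ = 0.0049 kg/kg → 0.0049 × 6000 / 9.8 = 3.00 mm
Layer 370–300 hPa: Δp = 70 hPa = 7000 Pa, q̄ = 0.0041 kg/kg → 0.0041 × 7000 / 9.8 = 2.93 mm
PW = 54.08 + 12.65 + 3.00 + 2.93 = 72.66 ≈ 72.7 mm.

PW ≈ 72.7 mm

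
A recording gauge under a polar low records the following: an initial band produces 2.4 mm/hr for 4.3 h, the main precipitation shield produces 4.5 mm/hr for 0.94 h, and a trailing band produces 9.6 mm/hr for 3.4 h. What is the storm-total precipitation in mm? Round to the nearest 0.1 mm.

total ≈ 47.2 mm

Total = Σ Rᵢ Δtᵢ = 2.4 × 4.3 + 4.5 × 0.94 + 9.6 × 3.4
      = 10.32 + 4.23 + 32.64 = 47.2 mm.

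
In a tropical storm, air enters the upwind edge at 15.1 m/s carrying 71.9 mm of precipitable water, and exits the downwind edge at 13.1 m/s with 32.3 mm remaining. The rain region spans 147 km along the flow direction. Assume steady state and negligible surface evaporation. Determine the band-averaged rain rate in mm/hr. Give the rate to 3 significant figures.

Column moisture flux per unit crosswind length is F = V × PW.
Inflow: F_in = 15.1 × 71.9 = 1085.69 mm·m/s
Outflow: F_out = 13.1 × 32.3 = 423.13 mm·m/s
Steady-state rate R = (F_in − F_out)/L = (1085.69 − 423.13) / 147000 m = 4.507e-03 mm/s.
R = 4.507e-03 × 3600 = 16.2 mm/hr.

R ≈ 16.2 mm/hr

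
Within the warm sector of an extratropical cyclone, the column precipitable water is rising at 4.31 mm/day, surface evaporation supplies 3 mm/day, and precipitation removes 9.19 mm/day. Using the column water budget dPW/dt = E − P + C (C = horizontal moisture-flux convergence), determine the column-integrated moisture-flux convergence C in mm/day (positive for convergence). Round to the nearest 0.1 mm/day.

dPW/dt = +4.31 mm/day.
C = dPW/dt − E + P = (+4.31) − 3 + 9.19 = 10.5 mm/day.

C ≈ 10.5 mm/day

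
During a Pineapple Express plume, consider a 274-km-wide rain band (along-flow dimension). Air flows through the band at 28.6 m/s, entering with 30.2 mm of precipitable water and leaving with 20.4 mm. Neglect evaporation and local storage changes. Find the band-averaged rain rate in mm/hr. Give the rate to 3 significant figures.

Column moisture flux per unit crosswind length is F = V × PW.
Inflow: F_in = 28.6 × 30.2 = 863.72 mm·m/s
Outflow: F_out = 28.6 × 20.4 = 583.44 mm·m/s
Steady-state rate R = (F_in − F_out)/L = (863.72 − 583.44) / 274000 m = 1.023e-03 mm/s.
R = 1.023e-03 × 3600 = 3.68 mm/hr.

R ≈ 3.68 mm/hr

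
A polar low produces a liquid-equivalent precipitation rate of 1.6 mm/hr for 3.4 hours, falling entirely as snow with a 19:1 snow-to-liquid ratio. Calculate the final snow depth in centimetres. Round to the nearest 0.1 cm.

Liquid-equivalent depth = 1.6 × 3.4 = 5.44 mm.
Snow depth = 5.44 mm × 19 = 103.36 mm = 10.3 cm.

snow depth ≈ 10.3 cm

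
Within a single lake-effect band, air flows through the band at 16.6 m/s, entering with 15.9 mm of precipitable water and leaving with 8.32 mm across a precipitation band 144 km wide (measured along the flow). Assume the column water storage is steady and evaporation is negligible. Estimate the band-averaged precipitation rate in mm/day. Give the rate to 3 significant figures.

R ≈ 75.5 mm/day

Column moisture flux per unit crosswind length is F = V × PW.
Inflow: F_in = 16.6 × 15.9 = 263.94 mm·m/s
Outflow: F_out = 16.6 × 8.32 = 138.112 mm·m/s
Steady-state rate R = (F_in − F_out)/L = (263.94 − 138.112) / 144000 m = 8.738e-04 mm/s.
R = 8.738e-04 × 3600 × 24 = 75.5 mm/day.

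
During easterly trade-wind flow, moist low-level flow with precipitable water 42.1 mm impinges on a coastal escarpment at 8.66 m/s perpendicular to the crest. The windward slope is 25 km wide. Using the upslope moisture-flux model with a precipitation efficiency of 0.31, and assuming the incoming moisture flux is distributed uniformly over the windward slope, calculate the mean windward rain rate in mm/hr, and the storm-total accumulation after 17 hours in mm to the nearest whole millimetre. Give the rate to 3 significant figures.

R ≈ 16.3 mm/hr; total ≈ 277 mm

Incoming column moisture flux per unit ridge length: F = V × PW = 8.66 × 42.1 = 364.586 mm·m/s.
Spread over the 25 km slope with efficiency ε = 0.31: R = ε·F/W = 0.31 × 364.586 / 25000 m = 4.521e-03 mm/s.
R = 4.521e-03 × 3600 = 16.3 mm/hr.
Over 17 h: total = 16.3 × 17 = 277.1 ≈ 277 mm.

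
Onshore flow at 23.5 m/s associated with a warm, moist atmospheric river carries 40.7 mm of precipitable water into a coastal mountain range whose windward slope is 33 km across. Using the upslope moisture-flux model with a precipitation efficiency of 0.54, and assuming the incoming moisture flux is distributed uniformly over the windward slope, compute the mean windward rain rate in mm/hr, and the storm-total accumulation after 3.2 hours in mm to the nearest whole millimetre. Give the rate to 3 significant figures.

R ≈ 56.3 mm/hr; total ≈ 180 mm

Incoming column moisture flux per unit ridge length: F = V × PW = 23.5 × 40.7 = 956.45 mm·m/s.
Spread over the 33 km slope with efficiency ε = 0.54: R = ε·F/W = 0.54 × 956.45 / 33000 m = 1.565e-02 mm/s.
R = 1.565e-02 × 3600 = 56.3 mm/hr.
Over 3.2 h: total = 56.3 × 3.2 = 180.16 ≈ 180 mm.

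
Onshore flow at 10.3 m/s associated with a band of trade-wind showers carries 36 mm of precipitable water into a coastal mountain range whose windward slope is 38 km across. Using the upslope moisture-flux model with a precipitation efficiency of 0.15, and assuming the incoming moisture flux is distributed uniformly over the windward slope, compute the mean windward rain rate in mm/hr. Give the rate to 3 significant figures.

R ≈ 5.27 mm/hr

Incoming column moisture flux per unit ridge length: F = V × PW = 10.3 × 36 = 370.8 mm·m/s.
Spread over the 38 km slope with efficiency ε = 0.15: R = ε·F/W = 0.15 × 370.8 / 38000 m = 1.464e-03 mm/s.
R = 1.464e-03 × 3600 = 5.27 mm/hr.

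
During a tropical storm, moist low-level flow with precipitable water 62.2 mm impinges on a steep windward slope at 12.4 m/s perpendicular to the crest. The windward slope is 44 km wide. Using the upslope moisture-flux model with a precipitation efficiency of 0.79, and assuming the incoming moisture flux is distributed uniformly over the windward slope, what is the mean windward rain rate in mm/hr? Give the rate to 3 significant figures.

Incoming column moisture flux per unit ridge length: F = V × PW = 12.4 × 62.2 = 771.28 mm·m/s.
Spread over the 44 km slope with efficiency ε = 0.79: R = ε·F/W = 0.79 × 771.28 / 44000 m = 1.385e-02 mm/s.
R = 1.385e-02 × 3600 = 49.9 mm/hr.

R ≈ 49.9 mm/hr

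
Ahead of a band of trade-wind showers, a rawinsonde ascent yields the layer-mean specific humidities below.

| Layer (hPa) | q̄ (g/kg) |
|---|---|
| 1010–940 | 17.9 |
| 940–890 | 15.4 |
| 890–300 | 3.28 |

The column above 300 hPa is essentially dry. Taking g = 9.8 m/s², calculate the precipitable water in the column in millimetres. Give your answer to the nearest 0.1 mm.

PW ≈ 40.4 mm

Precipitable water is the column-integrated vapour mass per unit area: PW = (1/g) Σ q̄ Δp, with q in kg/kg and Δp in Pa (1 kg/m² of water = 1 mm).
Layer 1010–940 hPa: Δp = 70 hPa = 7000 Pa, q̄ = 0.0179 kg/kg → 0.0179 × 7000 / 9.8 = 12.79 mm
Layer 940–890 hPa: Δp = 50 hPa = 5000 Pa, q̄ = 0.0154 kg/kg → 0.0154 × 5000 / 9.8 = 7.86 mm
Layer 890–300 hPa: Δp = 590 hPa = 59000 Pa, q̄ = 0.00328 kg/kg → 0.00328 × 59000 / 9.8 = 19.75 mm
PW = 12.79 + 7.86 + 19.75 = 40.40 ≈ 40.4 mm.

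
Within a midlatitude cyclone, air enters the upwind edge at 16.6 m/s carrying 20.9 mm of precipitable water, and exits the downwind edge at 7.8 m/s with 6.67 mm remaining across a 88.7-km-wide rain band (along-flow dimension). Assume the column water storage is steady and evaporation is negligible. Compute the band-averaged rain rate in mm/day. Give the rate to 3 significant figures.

Column moisture flux per unit crosswind length is F = V × PW.
Inflow: F_in = 16.6 × 20.9 = 346.94 mm·m/s
Outflow: F_out = 7.8 × 6.67 = 52.026 mm·m/s
Steady-state rate R = (F_in − F_out)/L = (346.94 − 52.026) / 88700 m = 3.325e-03 mm/s.
R = 3.325e-03 × 3600 × 24 = 287 mm/day.

R ≈ 287 mm/day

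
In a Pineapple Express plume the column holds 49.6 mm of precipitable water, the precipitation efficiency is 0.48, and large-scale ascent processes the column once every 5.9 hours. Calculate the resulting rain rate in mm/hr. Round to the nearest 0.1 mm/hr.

Each overturning extracts ε × PW = 0.48 × 49.6 = 23.808 mm.
Rate = ε·PW / τ = 23.808 / 5.9 h = 4.0 mm/hr.

R ≈ 4.0 mm/hr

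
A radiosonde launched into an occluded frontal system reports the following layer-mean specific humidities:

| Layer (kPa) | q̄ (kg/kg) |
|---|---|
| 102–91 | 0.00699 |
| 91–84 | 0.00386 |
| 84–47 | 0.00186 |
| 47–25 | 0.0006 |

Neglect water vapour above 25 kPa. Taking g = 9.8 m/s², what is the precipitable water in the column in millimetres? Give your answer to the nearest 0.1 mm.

Precipitable water is the column-integrated vapour mass per unit area: PW = (1/g) Σ q̄ Δp, with q in kg/kg and Δp in Pa (1 kg/m² of water = 1 mm).
Layer 102–91 kPa: Δp = 110 hPa = 11000 Pa, q̄ = 0.00699 kg/kg → 0.00699 × 11000 / 9.8 = 7.85 mm
Layer 91–84 kPa: Δp = 70 hPa = 7000 Pa, q̄ = 0.00386 kg/kg → 0.00386 × 7000 / 9.8 = 2.76 mm
Layer 84–47 kPa: Δp = 370 hPa = 37000 Pa, q̄ = 0.00186 kg/kg → 0.00186 × 37000 / 9.8 = 7.02 mm
Layer 47–25 kPa: Δp = 220 hPa = 22000 Pa, q̄ = 0.0006 kg/kg → 0.0006 × 22000 / 9.8 = 1.35 mm
PW = 7.85 + 2.76 + 7.02 + 1.35 = 18.98 ≈ 19.0 mm.

PW ≈ 19.0 mm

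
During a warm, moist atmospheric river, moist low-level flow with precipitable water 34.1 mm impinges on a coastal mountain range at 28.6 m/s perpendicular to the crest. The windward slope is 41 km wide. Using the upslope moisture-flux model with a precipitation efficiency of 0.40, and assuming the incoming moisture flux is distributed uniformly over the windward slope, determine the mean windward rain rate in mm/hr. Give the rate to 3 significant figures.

Incoming column moisture flux per unit ridge length: F = V × PW = 28.6 × 34.1 = 975.26 mm·m/s.
Spread over the 41 km slope with efficiency ε = 0.40: R = ε·F/W = 0.40 × 975.26 / 41000 m = 9.515e-03 mm/s.
R = 9.515e-03 × 3600 = 34.3 mm/hr.

R ≈ 34.3 mm/hr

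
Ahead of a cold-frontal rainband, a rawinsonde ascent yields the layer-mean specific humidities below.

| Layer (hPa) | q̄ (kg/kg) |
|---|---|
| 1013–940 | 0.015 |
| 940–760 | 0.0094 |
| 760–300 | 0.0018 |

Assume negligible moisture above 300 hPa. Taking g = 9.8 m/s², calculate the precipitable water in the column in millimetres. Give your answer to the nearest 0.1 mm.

Precipitable water is the column-integrated vapour mass per unit area: PW = (1/g) Σ q̄ Δp, with q in kg/kg and Δp in Pa (1 kg/m² of water = 1 mm).
Layer 1013–940 hPa: Δp = 73 hPa = 7300 Pa, q̄ = 0.015 kg/kg → 0.015 × 7300 / 9.8 = 11.17 mm
Layer 940–760 hPa: Δp = 180 hPa = 18000 Pa, q̄ = 0.0094 kg/kg → 0.0094 × 18000 / 9.8 = 17.27 mm
Layer 760–300 hPa: Δp = 460 hPa = 46000 Pa, q̄ = 0.0018 kg/kg → 0.0018 × 46000 / 9.8 = 8.45 mm
PW = 11.17 + 17.27 + 8.45 = 36.89 ≈ 36.9 mm.

PW ≈ 36.9 mm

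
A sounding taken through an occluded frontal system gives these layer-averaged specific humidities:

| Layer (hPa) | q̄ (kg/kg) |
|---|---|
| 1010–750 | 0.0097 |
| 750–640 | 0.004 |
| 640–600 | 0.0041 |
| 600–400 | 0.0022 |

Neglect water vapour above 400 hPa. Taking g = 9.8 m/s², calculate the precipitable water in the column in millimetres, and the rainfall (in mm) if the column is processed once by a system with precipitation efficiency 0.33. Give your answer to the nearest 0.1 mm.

PW ≈ 36.4 mm; rainfall ≈ 12.0 mm

Precipitable water is the column-integrated vapour mass per unit area: PW = (1/g) Σ q̄ Δp, with q in kg/kg and Δp in Pa (1 kg/m² of water = 1 mm).
Layer 1010–750 hPa: Δp = 260 hPa = 26000 Pa, q̄ = 0.0097 kg/kg → 0.0097 × 26000 / 9.8 = 25.73 mm
Layer 750–640 hPa: Δp = 110 hPa = 11000 Pa, q̄ = 0.004 kg/kg → 0.004 × 11000 / 9.8 = 4.49 mm
Layer 640–600 hPa: Δp = 40 hPa = 4000 Pa, q̄ = 0.0041 kg/kg → 0.0041 × 4000 / 9.8 = 1.67 mm
Layer 600–400 hPa: Δp = 200 hPa = 20000 Pa, q̄ = 0.0022 kg/kg → 0.0022 × 20000 / 9.8 = 4.49 mm
PW = 25.73 + 4.49 + 1.67 + 4.49 = 36.38 ≈ 36.4 mm.
Rainfall = ε × PW = 0.33 × 36.4 = 12.0 mm.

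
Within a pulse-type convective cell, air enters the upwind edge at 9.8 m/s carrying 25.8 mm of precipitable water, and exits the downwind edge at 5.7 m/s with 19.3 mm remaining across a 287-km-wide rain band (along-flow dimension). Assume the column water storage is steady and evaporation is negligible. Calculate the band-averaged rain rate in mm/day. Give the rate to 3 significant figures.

R ≈ 43.0 mm/day

Column moisture flux per unit crosswind length is F = V × PW.
Inflow: F_in = 9.8 × 25.8 = 252.84 mm·m/s
Outflow: F_out = 5.7 × 19.3 = 110.01 mm·m/s
Steady-state rate R = (F_in − F_out)/L = (252.84 − 110.01) / 287000 m = 4.977e-04 mm/s.
R = 4.977e-04 × 3600 × 24 = 43.0 mm/day.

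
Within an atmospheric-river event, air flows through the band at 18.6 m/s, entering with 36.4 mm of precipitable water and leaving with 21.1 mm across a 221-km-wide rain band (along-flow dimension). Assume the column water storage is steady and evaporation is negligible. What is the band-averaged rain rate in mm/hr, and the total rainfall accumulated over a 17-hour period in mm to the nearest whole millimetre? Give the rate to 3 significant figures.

R ≈ 4.64 mm/hr; total ≈ 79 mm

Column moisture flux per unit crosswind length is F = V × PW.
Inflow: F_in = 18.6 × 36.4 = 677.04 mm·m/s
Outflow: F_out = 18.6 × 21.1 = 392.46 mm·m/s
Steady-state rate R = (F_in − F_out)/L = (677.04 − 392.46) / 221000 m = 1.288e-03 mm/s.
R = 1.288e-03 × 3600 = 4.64 mm/hr.
Over 17 h: total = 4.64 × 17 = 78.88 ≈ 79 mm.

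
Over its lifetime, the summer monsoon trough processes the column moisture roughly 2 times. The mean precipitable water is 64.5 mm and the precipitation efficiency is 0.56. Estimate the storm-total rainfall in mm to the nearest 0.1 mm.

Each cycle deposits ε × PW = 0.56 × 64.5 = 36.12 mm.
Over 2 cycles: 2 × 36.12 = 72.2 mm.

rainfall ≈ 72.2 mm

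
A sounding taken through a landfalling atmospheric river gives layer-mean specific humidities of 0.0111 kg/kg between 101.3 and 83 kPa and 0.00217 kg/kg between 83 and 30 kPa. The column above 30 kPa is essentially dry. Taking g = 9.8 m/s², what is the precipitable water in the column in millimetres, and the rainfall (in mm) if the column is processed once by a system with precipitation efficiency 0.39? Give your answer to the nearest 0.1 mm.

Precipitable water is the column-integrated vapour mass per unit area: PW = (1/g) Σ q̄ Δp, with q in kg/kg and Δp in Pa (1 kg/m² of water = 1 mm).
Layer 101.3–83 kPa: Δp = 183 hPa = 18300 Pa, q̄ = 0.0111 kg/kg → 0.0111 × 18300 / 9.8 = 20.73 mm
Layer 83–30 kPa: Δp = 530 hPa = 53000 Pa, q̄ = 0.00217 kg/kg → 0.00217 × 53000 / 9.8 = 11.74 mm
PW = 20.73 + 11.74 = 32.47 ≈ 32.5 mm.
Rainfall = ε × PW = 0.39 × 32.5 = 12.7 mm.

PW ≈ 32.5 mm; rainfall ≈ 12.7 mm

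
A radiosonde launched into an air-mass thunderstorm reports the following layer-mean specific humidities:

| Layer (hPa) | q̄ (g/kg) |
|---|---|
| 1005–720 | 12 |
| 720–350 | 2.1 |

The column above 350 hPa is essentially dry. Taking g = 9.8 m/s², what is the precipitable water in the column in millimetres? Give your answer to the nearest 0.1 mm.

Precipitable water is the column-integrated vapour mass per unit area: PW = (1/g) Σ q̄ Δp, with q in kg/kg and Δp in Pa (1 kg/m² of water = 1 mm).
Layer 1005–720 hPa: Δp = 285 hPa = 28500 Pa, q̄ = 0.012 kg/kg → 0.012 × 28500 / 9.8 = 34.90 mm
Layer 720–350 hPa: Δp = 370 hPa = 37000 Pa, q̄ = 0.0021 kg/kg → 0.0021 × 37000 / 9.8 = 7.93 mm
PW = 34.90 + 7.93 = 42.83 ≈ 42.8 mm.

PW ≈ 42.8 mm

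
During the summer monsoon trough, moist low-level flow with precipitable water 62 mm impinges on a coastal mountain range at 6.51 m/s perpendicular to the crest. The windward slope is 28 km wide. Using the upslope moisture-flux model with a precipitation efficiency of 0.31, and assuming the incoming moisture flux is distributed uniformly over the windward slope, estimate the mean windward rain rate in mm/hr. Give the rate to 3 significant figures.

Incoming column moisture flux per unit ridge length: F = V × PW = 6.51 × 62 = 403.62 mm·m/s.
Spread over the 28 km slope with efficiency ε = 0.31: R = ε·F/W = 0.31 × 403.62 / 28000 m = 4.469e-03 mm/s.
R = 4.469e-03 × 3600 = 16.1 mm/hr.

R ≈ 16.1 mm/hr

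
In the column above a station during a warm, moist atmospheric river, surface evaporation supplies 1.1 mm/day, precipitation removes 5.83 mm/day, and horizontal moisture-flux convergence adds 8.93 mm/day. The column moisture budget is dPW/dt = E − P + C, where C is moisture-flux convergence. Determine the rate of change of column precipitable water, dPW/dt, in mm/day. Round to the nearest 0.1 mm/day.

dPW/dt = E − P + C = 1.1 − 5.83 + (8.93) = 4.2 mm/day.

dPW/dt ≈ 4.2 mm/day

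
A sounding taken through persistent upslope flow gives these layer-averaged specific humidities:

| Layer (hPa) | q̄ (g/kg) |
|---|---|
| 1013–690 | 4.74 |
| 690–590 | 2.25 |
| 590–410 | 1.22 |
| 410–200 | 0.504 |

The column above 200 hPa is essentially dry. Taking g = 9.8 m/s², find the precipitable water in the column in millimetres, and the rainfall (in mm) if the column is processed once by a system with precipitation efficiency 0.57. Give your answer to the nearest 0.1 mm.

PW ≈ 21.2 mm; rainfall ≈ 12.1 mm

Precipitable water is the column-integrated vapour mass per unit area: PW = (1/g) Σ q̄ Δp, with q in kg/kg and Δp in Pa (1 kg/m² of water = 1 mm).
Layer 1013–690 hPa: Δp = 323 hPa = 32300 Pa, q̄ = 0.00474 kg/kg → 0.00474 × 32300 / 9.8 = 15.62 mm
Layer 690–590 hPa: Δp = 100 hPa = 10000 Pa, q̄ = 0.00225 kg/kg → 0.00225 × 10000 / 9.8 = 2.30 mm
Layer 590–410 hPa: Δp = 180 hPa = 18000 Pa, q̄ = 0.00122 kg/kg → 0.00122 × 18000 / 9.8 = 2.24 mm
Layer 410–200 hPa: Δp = 210 hPa = 21000 Pa, q̄ = 0.000504 kg/kg → 0.000504 × 21000 / 9.8 = 1.08 mm
PW = 15.62 + 2.30 + 2.24 + 1.08 = 21.24 ≈ 21.2 mm.
Rainfall = ε × PW = 0.57 × 21.2 = 12.1 mm.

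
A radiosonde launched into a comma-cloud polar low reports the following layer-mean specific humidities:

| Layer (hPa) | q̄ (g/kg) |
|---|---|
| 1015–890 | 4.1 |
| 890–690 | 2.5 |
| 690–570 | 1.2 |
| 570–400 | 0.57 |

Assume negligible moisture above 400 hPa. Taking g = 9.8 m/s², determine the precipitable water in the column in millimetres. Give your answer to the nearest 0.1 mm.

Precipitable water is the column-integrated vapour mass per unit area: PW = (1/g) Σ q̄ Δp, with q in kg/kg and Δp in Pa (1 kg/m² of water = 1 mm).
Layer 1015–890 hPa: Δp = 125 hPa = 12500 Pa, q̄ = 0.0041 kg/kg → 0.0041 × 12500 / 9.8 = 5.23 mm
Layer 890–690 hPa: Δp = 200 hPa = 20000 Pa, q̄ = 0.0025 kg/kg → 0.0025 × 20000 / 9.8 = 5.10 mm
Layer 690–570 hPa: Δp = 120 hPa = 12000 Pa, q̄ = 0.0012 kg/kg → 0.0012 × 12000 / 9.8 = 1.47 mm
Layer 570–400 hPa: Δp = 170 hPa = 17000 Pa, q̄ = 0.00057 kg/kg → 0.00057 × 17000 / 9.8 = 0.99 mm
PW = 5.23 + 5.10 + 1.47 + 0.99 = 12.79 ≈ 12.8 mm.

PW ≈ 12.8 mm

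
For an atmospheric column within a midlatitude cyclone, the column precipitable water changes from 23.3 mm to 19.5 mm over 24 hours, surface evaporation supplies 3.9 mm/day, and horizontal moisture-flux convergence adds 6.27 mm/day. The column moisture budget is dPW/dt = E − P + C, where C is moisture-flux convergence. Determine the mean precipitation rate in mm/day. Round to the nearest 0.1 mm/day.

dPW/dt = (19.5 − 23.3) mm / (24/24 day) = -3.800 mm/day.
P = E + C − dPW/dt = 3.9 + (6.27) − (-3.800) = 14.0 mm/day.

P ≈ 14.0 mm/day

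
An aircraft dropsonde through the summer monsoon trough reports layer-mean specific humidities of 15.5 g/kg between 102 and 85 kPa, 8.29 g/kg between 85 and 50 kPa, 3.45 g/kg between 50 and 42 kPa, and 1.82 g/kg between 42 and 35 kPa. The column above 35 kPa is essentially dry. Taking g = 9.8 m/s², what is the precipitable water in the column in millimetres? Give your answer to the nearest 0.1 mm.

Precipitable water is the column-integrated vapour mass per unit area: PW = (1/g) Σ q̄ Δp, with q in kg/kg and Δp in Pa (1 kg/m² of water = 1 mm).
Layer 102–85 kPa: Δp = 170 hPa = 17000 Pa, q̄ = 0.0155 kg/kg → 0.0155 × 17000 / 9.8 = 26.89 mm
Layer 85–50 kPa: Δp = 350 hPa = 35000 Pa, q̄ = 0.00829 kg/kg → 0.00829 × 35000 / 9.8 = 29.61 mm
Layer 50–42 kPa: Δp = 80 hPa = 8000 Pa, q̄ = 0.00345 kg/kg → 0.00345 × 8000 / 9.8 = 2.82 mm
Layer 42–35 kPa: Δp = 70 hPa = 7000 Pa, q̄ = 0.00182 kg/kg → 0.00182 × 7000 / 9.8 = 1.30 mm
PW = 26.89 + 29.61 + 2.82 + 1.30 = 60.62 ≈ 60.6 mm.

PW ≈ 60.6 mm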